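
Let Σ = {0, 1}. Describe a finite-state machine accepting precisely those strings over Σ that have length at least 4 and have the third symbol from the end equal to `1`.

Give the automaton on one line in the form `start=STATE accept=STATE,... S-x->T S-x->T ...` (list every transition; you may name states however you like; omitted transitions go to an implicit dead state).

Handle the two conditions separately and then intersect. The first has 6 states tracking the input length, saturating at 5; the second has 15 states tracking the last 3 symbols read. A product state is a pair (one from each), accepting exactly when both do. Minimizing collapses redundant product states.
        0   1  
>  S0   S1  S1 
   S1   S1  S2 
   S2   S3  S4 
   S3   S5  S6 
   S4   S7  S8 
 * S5   S1  S2 
 * S6   S3  S4 
 * S7   S5  S6 
 * S8   S7  S8 
(> = start, * = accepting)

start=S0 accept=S5,S6,S7,S8 S0-0->S1 S0-1->S1 S1-0->S1 S1-1->S2 S2-0->S3 S2-1->S4 S3-0->S5 S3-1->S6 S4-0->S7 S4-1->S8 S5-0->S1 S5-1->S2 S6-0->S3 S6-1->S4 S7-0->S5 S7-1->S6 S8-0->S7 S8-1->S8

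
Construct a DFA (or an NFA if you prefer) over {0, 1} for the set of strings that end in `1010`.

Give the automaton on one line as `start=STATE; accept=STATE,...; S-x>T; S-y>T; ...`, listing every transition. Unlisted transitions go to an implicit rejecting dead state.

start=s0; accept=s4; s0-0>s0; s0-1>s1; s1-0>s2; s1-1>s1; s2-0>s0; s2-1>s3; s3-0>s4; s3-1>s1; s4-0>s0; s4-1>s3

Let each state record the length of the longest suffix of the input read so far that is also a prefix of `1010`. s1 means the last symbol is `1`; s2 means the last 2 symbols are `10`; s3 means the last 3 symbols are `101`; s4 means the last 4 symbols are `1010`. Accept only at s4, where the string currently ends in `1010`.
5 states suffice.
        0   1  
>  s0   s0  s1 
   s1   s2  s1 
   s2   s0  s3 
   s3   s4  s1 
 * s4   s0  s3 
(> = start, * = accepting)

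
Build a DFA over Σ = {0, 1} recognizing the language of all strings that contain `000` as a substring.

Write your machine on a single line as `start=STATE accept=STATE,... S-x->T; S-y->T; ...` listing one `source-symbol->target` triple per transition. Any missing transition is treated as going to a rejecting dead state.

Track how much of `000` has been matched so far: state s0 is no progress, s3 is the absorbing accept state reached once `000` has occurred. Intermediate states record partial matches; on a mismatch, fall back to the longest reusable overlap.
        0   1  
>  s0   s1  s0 
   s1   s2  s0 
   s2   s3  s0 
 * s3   s3  s3 
(> = start, * = accepting)

start=s0; accept=s3; s0-0->s1; s0-1->s0; s1-0->s2; s1-1->s0; s2-0->s3; s2-1->s0; s3-0->s3; s3-1->s3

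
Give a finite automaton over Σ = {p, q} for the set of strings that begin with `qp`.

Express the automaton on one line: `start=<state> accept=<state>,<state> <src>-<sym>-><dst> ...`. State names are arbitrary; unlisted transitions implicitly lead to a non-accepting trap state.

start=A accept=C A-p->D A-q->B B-p->C B-q->D C-p->C C-q->C D-p->D D-q->D

Check the first 2 symbols one by one: A through B record how many have matched `qp` so far; any wrong symbol goes to the dead state D. After all 2 match we enter the accepting sink C.
With 4 states:
       p  q 
>  A   D  B 
   B   C  D 
 * C   C  C 
   D   D  D 
(> = start, * = accepting)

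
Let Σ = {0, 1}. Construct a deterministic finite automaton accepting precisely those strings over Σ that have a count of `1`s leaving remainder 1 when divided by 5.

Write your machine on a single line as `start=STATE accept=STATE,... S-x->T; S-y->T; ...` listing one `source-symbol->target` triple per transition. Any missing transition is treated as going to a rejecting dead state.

start=S0; accept=S1; S0-0->S0; S0-1->S1; S1-0->S1; S1-1->S2; S2-0->S2; S2-1->S3; S3-0->S3; S3-1->S4; S4-0->S4; S4-1->S0

The only thing that matters is how many `1`s have appeared, reduced mod 5. Use one state per residue: S0 for 0, …, S4 for 4. Reading `1` moves to the next residue; anything else stays put. S1 is accepting.
        0   1  
>  S0   S0  S1 
 * S1   S1  S2 
   S2   S2  S3 
   S3   S3  S4 
   S4   S4  S0 
(> = start, * = accepting)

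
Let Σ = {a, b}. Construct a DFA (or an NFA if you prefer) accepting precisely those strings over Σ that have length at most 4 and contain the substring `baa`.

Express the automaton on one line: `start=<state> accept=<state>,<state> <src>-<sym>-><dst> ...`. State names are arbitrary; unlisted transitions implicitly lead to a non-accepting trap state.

start=q0 accept=q7,q8 q0-a->q1 q0-b->q2 q1-a->q3 q1-b->q4 q2-a->q5 q2-b->q4 q3-a->q3 q3-b->q3 q4-a->q6 q4-b->q3 q5-a->q7 q5-b->q3 q6-a->q8 q6-b->q3 q7-a->q8 q7-b->q8 q8-a->q3 q8-b->q3

Handle the two conditions separately and then intersect. One (6 states) tracks the input length, saturating at 5; the other (4 states) tracks whether and how much of `baa` has been seen. Each combined state is a pair, one component from each; accept when both components accept. Minimizing collapses redundant product states.
With 9 states:
        a   b  
>  q0   q1  q2 
   q1   q3  q4 
   q2   q5  q4 
   q3   q3  q3 
   q4   q6  q3 
   q5   q7  q3 
   q6   q8  q3 
 * q7   q8  q8 
 * q8   q3  q3 
(> = start, * = accepting)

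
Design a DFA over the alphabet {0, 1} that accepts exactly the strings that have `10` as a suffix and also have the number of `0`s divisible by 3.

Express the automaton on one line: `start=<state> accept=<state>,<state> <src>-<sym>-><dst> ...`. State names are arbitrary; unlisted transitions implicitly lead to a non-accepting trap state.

Build one automaton per condition and run them in lockstep. One (3 states) tracks how much of the suffix `10` has currently been matched; the other (3 states) tracks the count of `0`s modulo 3. Each combined state is a pair, one component from each; accept when both components accept. After merging equivalent states the machine shrinks.
5 states suffice.
       0  1 
>  A   B  A 
   B   C  B 
   C   A  D 
   D   E  D 
 * E   B  A 
(> = start, * = accepting)

start=A accept=E A-0->B A-1->A B-0->C B-1->B C-0->A C-1->D D-0->E D-1->D E-0->B E-1->A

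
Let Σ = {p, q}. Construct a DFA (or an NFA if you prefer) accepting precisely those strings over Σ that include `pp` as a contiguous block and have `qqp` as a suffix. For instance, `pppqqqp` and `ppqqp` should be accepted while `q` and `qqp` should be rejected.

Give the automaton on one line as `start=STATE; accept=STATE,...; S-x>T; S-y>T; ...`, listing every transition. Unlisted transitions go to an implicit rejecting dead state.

Build one automaton per condition and run them in lockstep. The first has 3 states tracking whether and how much of `pp` has been seen; the second has 4 states tracking how much of the suffix `qqp` has currently been matched. A product state is a pair (one from each), accepting exactly when both do.
        p   q  
>  s0   s1  s2 
   s1   s3  s2 
   s2   s1  s4 
   s3   s3  s5 
   s4   s6  s4 
   s5   s3  s7 
   s6   s3  s2 
   s7   s8  s7 
 * s8   s3  s5 
(> = start, * = accepting)

start=s0; accept=s8; s0-p>s1; s0-q>s2; s1-p>s3; s1-q>s2; s2-p>s1; s2-q>s4; s3-p>s3; s3-q>s5; s4-p>s6; s4-q>s4; s5-p>s3; s5-q>s7; s6-p>s3; s6-q>s2; s7-p>s8; s7-q>s7; s8-p>s3; s8-q>s5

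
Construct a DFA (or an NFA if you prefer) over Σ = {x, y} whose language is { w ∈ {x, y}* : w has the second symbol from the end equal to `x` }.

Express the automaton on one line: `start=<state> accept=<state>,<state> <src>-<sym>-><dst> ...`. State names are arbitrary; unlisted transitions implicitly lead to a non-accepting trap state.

A DFA must remember the last 2 symbols (since which symbol is second-to-last isn't known until the input ends). Use one state per possible window of the last ≤2 symbols; accept from those whose window starts with `x`.
With 7 states:
        x   y  
>  q0   q1  q2 
   q1   q3  q4 
   q2   q5  q6 
 * q3   q3  q4 
 * q4   q5  q6 
   q5   q3  q4 
   q6   q5  q6 
(> = start, * = accepting)

start=q0 accept=q3,q4 q0-x->q1 q0-y->q2 q1-x->q3 q1-y->q4 q2-x->q5 q2-y->q6 q3-x->q3 q3-y->q4 q4-x->q5 q4-y->q6 q5-x->q3 q5-y->q4 q6-x->q5 q6-y->q6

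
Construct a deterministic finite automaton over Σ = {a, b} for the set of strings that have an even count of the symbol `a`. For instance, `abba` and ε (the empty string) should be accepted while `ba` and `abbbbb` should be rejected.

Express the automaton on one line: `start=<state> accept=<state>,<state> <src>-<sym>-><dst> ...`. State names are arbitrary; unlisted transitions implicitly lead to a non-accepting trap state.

start=S0 accept=S0 S0-a->S1 S0-b->S0 S1-a->S0 S1-b->S1

Keep the running count of `a`s modulo 2: each `a` advances along the cycle S0 → S1 → S0 while other symbols loop. Accept at S0.
With 2 states:
        a   b  
>* S0   S1  S0 
   S1   S0  S1 
(> = start, * = accepting)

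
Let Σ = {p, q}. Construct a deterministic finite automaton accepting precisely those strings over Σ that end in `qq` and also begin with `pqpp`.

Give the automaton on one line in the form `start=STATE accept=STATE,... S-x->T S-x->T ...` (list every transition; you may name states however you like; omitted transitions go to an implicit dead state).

Run two small machines in parallel and take their product. The first has 3 states tracking how much of the suffix `qq` has currently been matched; the second has 6 states tracking whether the input so far still matches the prefix `pqpp`. A product state is a pair (one from each), accepting exactly when both do.
With 10 states:
        p   q  
>  S0   S1  S2 
   S1   S3  S4 
   S2   S3  S5 
   S3   S3  S2 
   S4   S6  S5 
   S5   S3  S5 
   S6   S7  S2 
   S7   S7  S8 
   S8   S7  S9 
 * S9   S7  S9 
(> = start, * = accepting)

start=S0 accept=S9 S0-p->S1 S0-q->S2 S1-p->S3 S1-q->S4 S2-p->S3 S2-q->S5 S3-p->S3 S3-q->S2 S4-p->S6 S4-q->S5 S5-p->S3 S5-q->S5 S6-p->S7 S6-q->S2 S7-p->S7 S7-q->S8 S8-p->S7 S8-q->S9 S9-p->S7 S9-q->S9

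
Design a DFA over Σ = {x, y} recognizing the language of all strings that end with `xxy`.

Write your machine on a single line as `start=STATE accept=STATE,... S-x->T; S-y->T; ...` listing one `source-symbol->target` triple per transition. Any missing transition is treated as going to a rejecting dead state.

start=s0; accept=s3; s0-x->s1; s0-y->s0; s1-x->s2; s1-y->s0; s2-x->s2; s2-y->s3; s3-x->s1; s3-y->s0

Remember how much of `xxy` the current input suffix matches. State s0 means no match yet; s1 means the last symbol is `x`; s2 means the last 2 symbols are `xx`; s3 means the last 3 symbols are `xxy`. Only s3 accepts. On a mismatch, fall back to the longest proper suffix that is still a prefix of `xxy`.
A 4-state machine:
        x   y  
>  s0   s1  s0 
   s1   s2  s0 
   s2   s2  s3 
 * s3   s1  s0 
(> = start, * = accepting)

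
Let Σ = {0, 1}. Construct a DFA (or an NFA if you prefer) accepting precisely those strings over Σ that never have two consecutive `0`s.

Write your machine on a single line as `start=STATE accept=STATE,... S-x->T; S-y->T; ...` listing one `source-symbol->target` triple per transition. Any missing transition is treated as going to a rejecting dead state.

Track partial matches of the forbidden pattern `00`. State q2 is a dead state reached once `00` has occurred; every other state accepts. q0 means no part of `00` is currently matched.
        0   1  
>* q0   q1  q0 
 * q1   q2  q0 
   q2   q2  q2 
(> = start, * = accepting)

start=q0; accept=q0,q1; q0-0->q1; q0-1->q0; q1-0->q2; q1-1->q0; q2-0->q2; q2-1->q2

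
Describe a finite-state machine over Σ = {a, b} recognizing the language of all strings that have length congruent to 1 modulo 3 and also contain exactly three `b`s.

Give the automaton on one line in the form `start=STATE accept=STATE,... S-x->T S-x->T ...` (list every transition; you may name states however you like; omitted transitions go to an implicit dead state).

Handle the two conditions separately and then intersect. The first has 3 states tracking the input length modulo 3; the second has 5 states tracking the count of `b`s, saturating at 4. A product state is a pair (one from each), accepting exactly when both do. Equivalent product states are then merged.
With 13 states:
          a    b  
>  q0     q1   q2 
   q1     q3   q4 
   q2     q4   q5 
   q3     q0   q6 
   q4     q6   q7 
   q5     q7   q8 
   q6     q2   q9 
   q7     q9  q10 
   q8    q10  q11 
   q9     q5  q12 
 * q10   q12  q11 
   q11   q11  q11 
   q12    q8  q11 
(> = start, * = accepting)

start=q0 accept=q10 q0-a->q1 q0-b->q2 q1-a->q3 q1-b->q4 q2-a->q4 q2-b->q5 q3-a->q0 q3-b->q6 q4-a->q6 q4-b->q7 q5-a->q7 q5-b->q8 q6-a->q2 q6-b->q9 q7-a->q9 q7-b->q10 q8-a->q10 q8-b->q11 q9-a->q5 q9-b->q12 q10-a->q12 q10-b->q11 q11-a->q11 q11-b->q11 q12-a->q8 q12-b->q11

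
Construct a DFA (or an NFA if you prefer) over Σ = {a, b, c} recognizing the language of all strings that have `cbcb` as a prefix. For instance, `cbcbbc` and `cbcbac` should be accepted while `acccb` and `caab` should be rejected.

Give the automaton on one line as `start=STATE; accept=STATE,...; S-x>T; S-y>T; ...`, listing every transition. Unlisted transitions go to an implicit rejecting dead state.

Check the first 4 symbols one by one: S0 through S3 record how many have matched `cbcb` so far; any wrong symbol goes to the dead state S5. After all 4 match we enter the accepting sink S4.
        a   b   c  
>  S0   S5  S5  S1 
   S1   S5  S2  S5 
   S2   S5  S5  S3 
   S3   S5  S4  S5 
 * S4   S4  S4  S4 
   S5   S5  S5  S5 
(> = start, * = accepting)

start=S0; accept=S4; S0-a>S5; S0-b>S5; S0-c>S1; S1-a>S5; S1-b>S2; S1-c>S5; S2-a>S5; S2-b>S5; S2-c>S3; S3-a>S5; S3-b>S4; S3-c>S5; S4-a>S4; S4-b>S4; S4-c>S4; S5-a>S5; S5-b>S5; S5-c>S5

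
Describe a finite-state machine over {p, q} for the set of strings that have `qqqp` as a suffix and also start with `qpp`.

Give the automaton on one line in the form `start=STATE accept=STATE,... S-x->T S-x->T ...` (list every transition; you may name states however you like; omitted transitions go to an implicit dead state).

Build one automaton per condition and run them in lockstep. One (5 states) tracks how much of the suffix `qqqp` has currently been matched; the other (5 states) tracks whether the input so far still matches the prefix `qpp`. Each combined state is a pair, one component from each; accept when both components accept.
13 states suffice.
          p    q  
>  s0     s1   s2 
   s1     s1   s3 
   s2     s4   s5 
   s3     s1   s5 
   s4     s6   s3 
   s5     s1   s7 
   s6     s6   s8 
   s7     s9   s7 
   s8     s6  s10 
   s9     s1   s3 
   s10    s6  s11 
   s11   s12  s11 
 * s12    s6   s8 
(> = start, * = accepting)

start=s0 accept=s12 s0-p->s1 s0-q->s2 s1-p->s1 s1-q->s3 s2-p->s4 s2-q->s5 s3-p->s1 s3-q->s5 s4-p->s6 s4-q->s3 s5-p->s1 s5-q->s7 s6-p->s6 s6-q->s8 s7-p->s9 s7-q->s7 s8-p->s6 s8-q->s10 s9-p->s1 s9-q->s3 s10-p->s6 s10-q->s11 s11-p->s12 s11-q->s11 s12-p->s6 s12-q->s8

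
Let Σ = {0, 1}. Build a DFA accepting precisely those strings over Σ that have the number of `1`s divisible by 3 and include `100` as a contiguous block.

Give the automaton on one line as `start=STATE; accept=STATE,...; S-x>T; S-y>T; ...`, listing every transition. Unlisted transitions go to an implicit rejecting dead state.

start=q0; accept=q9; q0-0>q0; q0-1>q1; q1-0>q2; q1-1>q3; q2-0>q4; q2-1>q3; q3-0>q5; q3-1>q6; q4-0>q4; q4-1>q7; q5-0>q7; q5-1>q6; q6-0>q8; q6-1>q1; q7-0>q7; q7-1>q9; q8-0>q9; q8-1>q1; q9-0>q9; q9-1>q4

Build one automaton per condition and run them in lockstep. The first has 3 states tracking the count of `1`s modulo 3; the second has 4 states tracking whether and how much of `100` has been seen. A product state is a pair (one from each), accepting exactly when both do.
        0   1  
>  q0   q0  q1 
   q1   q2  q3 
   q2   q4  q3 
   q3   q5  q6 
   q4   q4  q7 
   q5   q7  q6 
   q6   q8  q1 
   q7   q7  q9 
   q8   q9  q1 
 * q9   q9  q4 
(> = start, * = accepting)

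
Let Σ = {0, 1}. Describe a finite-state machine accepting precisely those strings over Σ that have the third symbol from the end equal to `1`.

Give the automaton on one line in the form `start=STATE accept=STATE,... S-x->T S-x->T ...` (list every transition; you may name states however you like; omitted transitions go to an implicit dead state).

A DFA must remember the last 3 symbols (since which symbol is third-to-last isn't known until the input ends). Use one state per possible window of the last ≤3 symbols; accept from those whose window starts with `1`.
A 15-state machine:
          0    1  
>  q0     q1   q2 
   q1     q3   q4 
   q2     q5   q6 
   q3     q7   q8 
   q4     q9  q10 
   q5    q11  q12 
   q6    q13  q14 
   q7     q7   q8 
   q8     q9  q10 
   q9    q11  q12 
   q10   q13  q14 
 * q11    q7   q8 
 * q12    q9  q10 
 * q13   q11  q12 
 * q14   q13  q14 
(> = start, * = accepting)

start=q0 accept=q11,q12,q13,q14 q0-0->q1 q0-1->q2 q1-0->q3 q1-1->q4 q2-0->q5 q2-1->q6 q3-0->q7 q3-1->q8 q4-0->q9 q4-1->q10 q5-0->q11 q5-1->q12 q6-0->q13 q6-1->q14 q7-0->q7 q7-1->q8 q8-0->q9 q8-1->q10 q9-0->q11 q9-1->q12 q10-0->q13 q10-1->q14 q11-0->q7 q11-1->q8 q12-0->q9 q12-1->q10 q13-0->q11 q13-1->q12 q14-0->q13 q14-1->q14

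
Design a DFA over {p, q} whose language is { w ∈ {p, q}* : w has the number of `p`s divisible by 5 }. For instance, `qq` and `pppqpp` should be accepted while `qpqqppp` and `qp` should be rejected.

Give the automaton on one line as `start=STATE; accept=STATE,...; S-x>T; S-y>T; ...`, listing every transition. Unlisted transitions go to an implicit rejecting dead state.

The only thing that matters is how many `p`s have appeared, reduced mod 5. Use one state per residue: s0 for 0, …, s4 for 4. Reading `p` moves to the next residue; anything else stays put. s0 is accepting.
5 states suffice.
        p   q  
>* s0   s1  s0 
   s1   s2  s1 
   s2   s3  s2 
   s3   s4  s3 
   s4   s0  s4 
(> = start, * = accepting)

start=s0; accept=s0; s0-p>s1; s0-q>s0; s1-p>s2; s1-q>s1; s2-p>s3; s2-q>s2; s3-p>s4; s3-q>s3; s4-p>s0; s4-q>s4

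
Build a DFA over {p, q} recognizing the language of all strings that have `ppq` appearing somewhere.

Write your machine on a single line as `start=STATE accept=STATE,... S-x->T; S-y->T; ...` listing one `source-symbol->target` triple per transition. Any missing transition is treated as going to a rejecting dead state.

States S0..S2 record the length of the longest prefix of `ppq` that matches the current input suffix. Reaching S3 means `ppq` has been seen, and we stay there forever. Accept from S3.
With 4 states:
        p   q  
>  S0   S1  S0 
   S1   S2  S0 
   S2   S2  S3 
 * S3   S3  S3 
(> = start, * = accepting)

start=S0; accept=S3; S0-p->S1; S0-q->S0; S1-p->S2; S1-q->S0; S2-p->S2; S2-q->S3; S3-p->S3; S3-q->S3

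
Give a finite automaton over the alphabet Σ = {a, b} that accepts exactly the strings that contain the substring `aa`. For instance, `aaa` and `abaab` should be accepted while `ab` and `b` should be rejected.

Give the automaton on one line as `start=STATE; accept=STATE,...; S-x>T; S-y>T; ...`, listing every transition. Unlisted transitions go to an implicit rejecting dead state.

States q0..q1 record the length of the longest prefix of `aa` that matches the current input suffix. Reaching q2 means `aa` has been seen, and we stay there forever. Accept from q2.
3 states suffice.
        a   b  
>  q0   q1  q0 
   q1   q2  q0 
 * q2   q2  q2 
(> = start, * = accepting)

start=q0; accept=q2; q0-a>q1; q0-b>q0; q1-a>q2; q1-b>q0; q2-a>q2; q2-b>q2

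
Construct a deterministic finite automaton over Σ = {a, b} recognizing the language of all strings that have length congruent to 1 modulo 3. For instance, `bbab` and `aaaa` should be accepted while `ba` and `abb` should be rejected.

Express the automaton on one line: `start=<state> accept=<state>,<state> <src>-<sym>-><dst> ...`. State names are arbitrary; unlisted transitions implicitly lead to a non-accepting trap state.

Count input length modulo 3: every symbol advances one step around the cycle s0 → s1 → s2 → s0. Accept at s1.
With 3 states:
        a   b  
>  s0   s1  s1 
 * s1   s2  s2 
   s2   s0  s0 
(> = start, * = accepting)

start=s0 accept=s1 s0-a->s1 s0-b->s1 s1-a->s2 s1-b->s2 s2-a->s0 s2-b->s0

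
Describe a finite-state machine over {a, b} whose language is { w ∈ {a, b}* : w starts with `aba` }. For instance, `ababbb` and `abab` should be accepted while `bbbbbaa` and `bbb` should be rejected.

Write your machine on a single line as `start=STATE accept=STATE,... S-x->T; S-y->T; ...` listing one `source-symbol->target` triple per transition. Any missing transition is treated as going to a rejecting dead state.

Check the first 3 symbols one by one: q0 through q2 record how many have matched `aba` so far; any wrong symbol goes to the dead state q4. After all 3 match we enter the accepting sink q3.
        a   b  
>  q0   q1  q4 
   q1   q4  q2 
   q2   q3  q4 
 * q3   q3  q3 
   q4   q4  q4 
(> = start, * = accepting)

start=q0; accept=q3; q0-a->q1; q0-b->q4; q1-a->q4; q1-b->q2; q2-a->q3; q2-b->q4; q3-a->q3; q3-b->q3; q4-a->q4; q4-b->q4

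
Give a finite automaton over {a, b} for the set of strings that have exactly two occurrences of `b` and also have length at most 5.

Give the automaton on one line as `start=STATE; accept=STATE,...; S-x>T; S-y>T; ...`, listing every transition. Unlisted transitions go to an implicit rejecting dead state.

start=S0; accept=S5,S8,S12,S16; S0-a>S1; S0-b>S2; S1-a>S3; S1-b>S4; S2-a>S4; S2-b>S5; S3-a>S6; S3-b>S7; S4-a>S7; S4-b>S8; S5-a>S8; S5-b>S9; S6-a>S10; S6-b>S11; S7-a>S11; S7-b>S12; S8-a>S12; S8-b>S13; S9-a>S13; S9-b>S13; S10-a>S14; S10-b>S15; S11-a>S15; S11-b>S16; S12-a>S16; S12-b>S17; S13-a>S17; S13-b>S17; S14-a>S18; S14-b>S19; S15-a>S19; S15-b>S20; S16-a>S20; S16-b>S21; S17-a>S21; S17-b>S21; S18-a>S18; S18-b>S19; S19-a>S19; S19-b>S20; S20-a>S20; S20-b>S21; S21-a>S21; S21-b>S21

Build one automaton per condition and run them in lockstep. One (4 states) tracks the count of `b`s, saturating at 3; the other (7 states) tracks the input length, saturating at 6. Each combined state is a pair, one component from each; accept when both components accept.
          a    b  
>  S0     S1   S2 
   S1     S3   S4 
   S2     S4   S5 
   S3     S6   S7 
   S4     S7   S8 
 * S5     S8   S9 
   S6    S10  S11 
   S7    S11  S12 
 * S8    S12  S13 
   S9    S13  S13 
   S10   S14  S15 
   S11   S15  S16 
 * S12   S16  S17 
   S13   S17  S17 
   S14   S18  S19 
   S15   S19  S20 
 * S16   S20  S21 
   S17   S21  S21 
   S18   S18  S19 
   S19   S19  S20 
   S20   S20  S21 
   S21   S21  S21 
(> = start, * = accepting)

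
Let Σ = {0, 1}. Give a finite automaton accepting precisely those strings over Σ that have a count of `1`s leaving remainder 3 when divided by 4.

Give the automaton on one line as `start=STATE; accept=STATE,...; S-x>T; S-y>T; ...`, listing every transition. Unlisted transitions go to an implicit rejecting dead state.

Keep the running count of `1`s modulo 4: each `1` advances along the cycle s0 → s1 → s2 → s3 → s0 while other symbols loop. Accept at s3.
4 states suffice.
        0   1  
>  s0   s0  s1 
   s1   s1  s2 
   s2   s2  s3 
 * s3   s3  s0 
(> = start, * = accepting)

start=s0; accept=s3; s0-0>s0; s0-1>s1; s1-0>s1; s1-1>s2; s2-0>s2; s2-1>s3; s3-0>s3; s3-1>s0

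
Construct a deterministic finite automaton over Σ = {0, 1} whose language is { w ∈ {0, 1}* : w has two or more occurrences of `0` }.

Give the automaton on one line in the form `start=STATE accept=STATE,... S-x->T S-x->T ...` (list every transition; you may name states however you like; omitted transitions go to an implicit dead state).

start=S0 accept=S2,S3 S0-0->S1 S0-1->S0 S1-0->S2 S1-1->S1 S2-0->S3 S2-1->S2 S3-0->S3 S3-1->S3

Count `0`s, saturating at 3: states S0 through S2 mean 0 through 2 `0`s seen; S3 means more than 2. Each `0` increments (capped at S3); other symbols loop. Accept from {S2, S3}.
        0   1  
>  S0   S1  S0 
   S1   S2  S1 
 * S2   S3  S2 
 * S3   S3  S3 
(> = start, * = accepting)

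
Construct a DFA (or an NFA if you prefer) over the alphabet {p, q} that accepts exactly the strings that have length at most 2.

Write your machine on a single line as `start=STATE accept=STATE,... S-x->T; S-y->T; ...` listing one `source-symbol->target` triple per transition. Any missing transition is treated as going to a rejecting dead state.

We only need to distinguish lengths 0, 1, …, 2, and '>2'. Chain s0 → s1 → s2 → s3 on every symbol, with s3 looping. Accepting states: {s0, s1, s2}.
        p   q  
>* s0   s1  s1 
 * s1   s2  s2 
 * s2   s3  s3 
   s3   s3  s3 
(> = start, * = accepting)

start=s0; accept=s0,s1,s2; s0-p->s1; s0-q->s1; s1-p->s2; s1-q->s2; s2-p->s3; s2-q->s3; s3-p->s3; s3-q->s3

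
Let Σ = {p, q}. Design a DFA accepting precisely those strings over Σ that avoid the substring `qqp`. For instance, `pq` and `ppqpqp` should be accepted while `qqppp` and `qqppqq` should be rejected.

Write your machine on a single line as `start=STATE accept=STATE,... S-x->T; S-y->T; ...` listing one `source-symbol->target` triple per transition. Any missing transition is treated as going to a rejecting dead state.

start=s0; accept=s0,s1,s2; s0-p->s0; s0-q->s1; s1-p->s0; s1-q->s2; s2-p->s3; s2-q->s2; s3-p->s3; s3-q->s3

This is the complement of 'contains `qqp`'. Use the same substring-matching states — s0 through s3 holding how much of `qqp` has just been matched — but flip the accepting set: everything except the trap s3 accepts.
A 4-state machine:
        p   q  
>* s0   s0  s1 
 * s1   s0  s2 
 * s2   s3  s2 
   s3   s3  s3 
(> = start, * = accepting)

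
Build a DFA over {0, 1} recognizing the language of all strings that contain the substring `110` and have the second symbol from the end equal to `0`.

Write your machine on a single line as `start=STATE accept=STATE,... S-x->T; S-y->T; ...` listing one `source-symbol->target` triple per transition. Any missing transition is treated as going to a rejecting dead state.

start=A; accept=E,F; A-0->A; A-1->B; B-0->A; B-1->C; C-0->D; C-1->C; D-0->E; D-1->F; E-0->E; E-1->F; F-0->D; F-1->C

Handle the two conditions separately and then intersect. The first has 4 states tracking whether and how much of `110` has been seen; the second has 7 states tracking the last 2 symbols read. A product state is a pair (one from each), accepting exactly when both do. Minimizing collapses redundant product states.
       0  1 
>  A   A  B 
   B   A  C 
   C   D  C 
   D   E  F 
 * E   E  F 
 * F   D  C 
(> = start, * = accepting)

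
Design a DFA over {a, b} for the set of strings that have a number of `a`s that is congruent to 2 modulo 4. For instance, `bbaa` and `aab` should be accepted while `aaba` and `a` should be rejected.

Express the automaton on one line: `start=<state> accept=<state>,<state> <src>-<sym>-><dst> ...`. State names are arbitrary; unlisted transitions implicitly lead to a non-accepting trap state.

start=q0 accept=q2 q0-a->q1 q0-b->q0 q1-a->q2 q1-b->q1 q2-a->q3 q2-b->q2 q3-a->q0 q3-b->q3

The only thing that matters is how many `a`s have appeared, reduced mod 4. Use one state per residue: q0 for 0, …, q3 for 3. Reading `a` moves to the next residue; anything else stays put. q2 is accepting.
A 4-state machine:
        a   b  
>  q0   q1  q0 
   q1   q2  q1 
 * q2   q3  q2 
   q3   q0  q3 
(> = start, * = accepting)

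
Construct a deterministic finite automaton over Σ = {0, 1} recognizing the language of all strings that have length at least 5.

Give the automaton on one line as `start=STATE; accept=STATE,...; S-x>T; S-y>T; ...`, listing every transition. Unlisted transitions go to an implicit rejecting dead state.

start=S0; accept=S5,S6; S0-0>S1; S0-1>S1; S1-0>S2; S1-1>S2; S2-0>S3; S2-1>S3; S3-0>S4; S3-1>S4; S4-0>S5; S4-1>S5; S5-0>S6; S5-1>S6; S6-0>S6; S6-1>S6

We only need to distinguish lengths 0, 1, …, 5, and '>5'. Chain S0 → S1 → S2 → S3 → S4 → S5 → S6 on every symbol, with S6 looping. Accepting states: {S5, S6}.
7 states suffice.
        0   1  
>  S0   S1  S1 
   S1   S2  S2 
   S2   S3  S3 
   S3   S4  S4 
   S4   S5  S5 
 * S5   S6  S6 
 * S6   S6  S6 
(> = start, * = accepting)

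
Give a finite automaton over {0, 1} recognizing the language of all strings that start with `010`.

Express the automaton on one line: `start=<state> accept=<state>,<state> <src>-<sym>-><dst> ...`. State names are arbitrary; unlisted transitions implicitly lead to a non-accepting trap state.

Walk along `010` while the input agrees: from S0 take `0` to S1, and so on. Any deviation drops to the rejecting sink S4. Once S3 is reached the prefix is confirmed and every continuation is accepted.
5 states suffice.
        0   1  
>  S0   S1  S4 
   S1   S4  S2 
   S2   S3  S4 
 * S3   S3  S3 
   S4   S4  S4 
(> = start, * = accepting)

start=S0 accept=S3 S0-0->S1 S0-1->S4 S1-0->S4 S1-1->S2 S2-0->S3 S2-1->S4 S3-0->S3 S3-1->S3 S4-0->S4 S4-1->S4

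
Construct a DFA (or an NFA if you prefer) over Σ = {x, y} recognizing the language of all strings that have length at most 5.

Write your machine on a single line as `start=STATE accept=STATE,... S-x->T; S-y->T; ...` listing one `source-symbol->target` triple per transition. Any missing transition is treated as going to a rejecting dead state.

We only need to distinguish lengths 0, 1, …, 5, and '>5'. Chain s0 → s1 → s2 → s3 → s4 → s5 → s6 on every symbol, with s6 looping. Accepting states: {s0, s1, s2, s3, s4, s5}.
A 7-state machine:
        x   y  
>* s0   s1  s1 
 * s1   s2  s2 
 * s2   s3  s3 
 * s3   s4  s4 
 * s4   s5  s5 
 * s5   s6  s6 
   s6   s6  s6 
(> = start, * = accepting)

start=s0; accept=s0,s1,s2,s3,s4,s5; s0-x->s1; s0-y->s1; s1-x->s2; s1-y->s2; s2-x->s3; s2-y->s3; s3-x->s4; s3-y->s4; s4-x->s5; s4-y->s5; s5-x->s6; s5-y->s6; s6-x->s6; s6-y->s6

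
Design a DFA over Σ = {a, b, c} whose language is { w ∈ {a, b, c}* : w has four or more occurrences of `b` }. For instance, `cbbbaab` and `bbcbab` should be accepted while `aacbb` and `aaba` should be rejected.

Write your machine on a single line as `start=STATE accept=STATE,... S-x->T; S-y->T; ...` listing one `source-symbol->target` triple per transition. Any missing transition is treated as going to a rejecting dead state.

start=S0; accept=S4,S5; S0-a->S0; S0-b->S1; S0-c->S0; S1-a->S1; S1-b->S2; S1-c->S1; S2-a->S2; S2-b->S3; S2-c->S2; S3-a->S3; S3-b->S4; S3-c->S3; S4-a->S4; S4-b->S5; S4-c->S4; S5-a->S5; S5-b->S5; S5-c->S5

Count `b`s, saturating at 5: states S0 through S4 mean 0 through 4 `b`s seen; S5 means more than 4. Each `b` increments (capped at S5); other symbols loop. Accept from {S4, S5}.
6 states suffice.
        a   b   c  
>  S0   S0  S1  S0 
   S1   S1  S2  S1 
   S2   S2  S3  S2 
   S3   S3  S4  S3 
 * S4   S4  S5  S4 
 * S5   S5  S5  S5 
(> = start, * = accepting)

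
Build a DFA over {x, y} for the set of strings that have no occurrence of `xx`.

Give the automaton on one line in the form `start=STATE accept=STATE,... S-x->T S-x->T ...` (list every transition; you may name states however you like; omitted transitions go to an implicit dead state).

This is the complement of 'contains `xx`'. Use the same substring-matching states — q0 through q2 holding how much of `xx` has just been matched — but flip the accepting set: everything except the trap q2 accepts.
A 3-state machine:
        x   y  
>* q0   q1  q0 
 * q1   q2  q0 
   q2   q2  q2 
(> = start, * = accepting)

start=q0 accept=q0,q1 q0-x->q1 q0-y->q0 q1-x->q2 q1-y->q0 q2-x->q2 q2-y->q2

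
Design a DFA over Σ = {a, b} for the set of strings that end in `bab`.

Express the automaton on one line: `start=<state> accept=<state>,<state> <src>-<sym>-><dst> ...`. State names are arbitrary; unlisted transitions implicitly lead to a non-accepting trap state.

start=s0 accept=s3 s0-a->s0 s0-b->s1 s1-a->s2 s1-b->s1 s2-a->s0 s2-b->s3 s3-a->s2 s3-b->s1

Let each state record the length of the longest suffix of the input read so far that is also a prefix of `bab`. s1 means the last symbol is `b`; s2 means the last 2 symbols are `ba`; s3 means the last 3 symbols are `bab`. Accept only at s3, where the string currently ends in `bab`.
With 4 states:
        a   b  
>  s0   s0  s1 
   s1   s2  s1 
   s2   s0  s3 
 * s3   s2  s1 
(> = start, * = accepting)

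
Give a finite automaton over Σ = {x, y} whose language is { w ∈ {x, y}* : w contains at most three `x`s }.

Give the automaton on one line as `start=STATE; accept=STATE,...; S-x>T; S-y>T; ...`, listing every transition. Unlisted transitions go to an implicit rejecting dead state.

start=s0; accept=s0,s1,s2,s3; s0-x>s1; s0-y>s0; s1-x>s2; s1-y>s1; s2-x>s3; s2-y>s2; s3-x>s4; s3-y>s3; s4-x>s4; s4-y>s4

Only the number of `x`s matters, and only up to 4. Make a chain s0 → s1 → s2 → s3 → s4 advanced by each `x` (with s4 absorbing); every other symbol self-loops. The accepting set is {s0, s1, s2, s3}.
        x   y  
>* s0   s1  s0 
 * s1   s2  s1 
 * s2   s3  s2 
 * s3   s4  s3 
   s4   s4  s4 
(> = start, * = accepting)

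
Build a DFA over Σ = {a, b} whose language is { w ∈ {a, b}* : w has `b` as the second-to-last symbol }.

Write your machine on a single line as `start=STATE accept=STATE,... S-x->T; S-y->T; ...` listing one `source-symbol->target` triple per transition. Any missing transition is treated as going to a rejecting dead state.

Because acceptance depends on a position counted from the end, the machine has to buffer the most recent 2 symbols. Make each state the string of the last up-to-2 symbols read; on input `x` shift the window left and append `x`. Accept when the buffered window has length 2 and begins with `b`.
        a   b  
>  S0   S1  S2 
   S1   S3  S4 
   S2   S5  S6 
   S3   S3  S4 
   S4   S5  S6 
 * S5   S3  S4 
 * S6   S5  S6 
(> = start, * = accepting)

start=S0; accept=S5,S6; S0-a->S1; S0-b->S2; S1-a->S3; S1-b->S4; S2-a->S5; S2-b->S6; S3-a->S3; S3-b->S4; S4-a->S5; S4-b->S6; S5-a->S3; S5-b->S4; S6-a->S5; S6-b->S6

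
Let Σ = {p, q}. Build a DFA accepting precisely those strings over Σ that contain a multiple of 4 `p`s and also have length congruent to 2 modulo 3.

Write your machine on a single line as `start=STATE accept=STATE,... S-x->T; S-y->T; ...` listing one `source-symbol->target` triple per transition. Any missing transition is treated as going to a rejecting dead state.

start=S0; accept=S5; S0-p->S1; S0-q->S2; S1-p->S3; S1-q->S4; S2-p->S4; S2-q->S5; S3-p->S6; S3-q->S7; S4-p->S7; S4-q->S8; S5-p->S8; S5-q->S0; S6-p->S2; S6-q->S9; S7-p->S9; S7-q->S10; S8-p->S10; S8-q->S1; S9-p->S5; S9-q->S11; S10-p->S11; S10-q->S3; S11-p->S0; S11-q->S6

Handle the two conditions separately and then intersect. One (4 states) tracks the count of `p`s modulo 4; the other (3 states) tracks the input length modulo 3. Each combined state is a pair, one component from each; accept when both components accept.
          p    q  
>  S0     S1   S2 
   S1     S3   S4 
   S2     S4   S5 
   S3     S6   S7 
   S4     S7   S8 
 * S5     S8   S0 
   S6     S2   S9 
   S7     S9  S10 
   S8    S10   S1 
   S9     S5  S11 
   S10   S11   S3 
   S11    S0   S6 
(> = start, * = accepting)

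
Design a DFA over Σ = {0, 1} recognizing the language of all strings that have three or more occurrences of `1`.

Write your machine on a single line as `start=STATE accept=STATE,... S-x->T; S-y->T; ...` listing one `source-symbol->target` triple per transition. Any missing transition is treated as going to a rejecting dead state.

start=q0; accept=q3,q4; q0-0->q0; q0-1->q1; q1-0->q1; q1-1->q2; q2-0->q2; q2-1->q3; q3-0->q3; q3-1->q4; q4-0->q4; q4-1->q4

Count `1`s, saturating at 4: states q0 through q3 mean 0 through 3 `1`s seen; q4 means more than 3. Each `1` increments (capped at q4); other symbols loop. Accept from {q3, q4}.
A 5-state machine:
        0   1  
>  q0   q0  q1 
   q1   q1  q2 
   q2   q2  q3 
 * q3   q3  q4 
 * q4   q4  q4 
(> = start, * = accepting)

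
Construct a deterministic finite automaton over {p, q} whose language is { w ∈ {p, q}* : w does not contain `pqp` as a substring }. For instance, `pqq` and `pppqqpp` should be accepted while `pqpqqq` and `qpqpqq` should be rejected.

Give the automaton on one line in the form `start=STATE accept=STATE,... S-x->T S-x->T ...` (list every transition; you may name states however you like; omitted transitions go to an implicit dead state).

start=A accept=A,B,C A-p->B A-q->A B-p->B B-q->C C-p->D C-q->A D-p->D D-q->D

Track partial matches of the forbidden pattern `pqp`. State D is a dead state reached once `pqp` has occurred; every other state accepts. A means no part of `pqp` is currently matched.
With 4 states:
       p  q 
>* A   B  A 
 * B   B  C 
 * C   D  A 
   D   D  D 
(> = start, * = accepting)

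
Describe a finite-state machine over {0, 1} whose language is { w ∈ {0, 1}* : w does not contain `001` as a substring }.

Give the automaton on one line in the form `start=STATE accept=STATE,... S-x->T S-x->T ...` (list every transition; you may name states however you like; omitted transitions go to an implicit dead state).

This is the complement of 'contains `001`'. Use the same substring-matching states — q0 through q3 holding how much of `001` has just been matched — but flip the accepting set: everything except the trap q3 accepts.
With 4 states:
        0   1  
>* q0   q1  q0 
 * q1   q2  q0 
 * q2   q2  q3 
   q3   q3  q3 
(> = start, * = accepting)

start=q0 accept=q0,q1,q2 q0-0->q1 q0-1->q0 q1-0->q2 q1-1->q0 q2-0->q2 q2-1->q3 q3-0->q3 q3-1->q3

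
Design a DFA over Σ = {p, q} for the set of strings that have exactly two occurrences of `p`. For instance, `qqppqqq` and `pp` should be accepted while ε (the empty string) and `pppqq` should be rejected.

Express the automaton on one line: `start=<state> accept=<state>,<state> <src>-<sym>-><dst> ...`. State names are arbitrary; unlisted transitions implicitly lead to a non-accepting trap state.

start=s0 accept=s2 s0-p->s1 s0-q->s0 s1-p->s2 s1-q->s1 s2-p->s3 s2-q->s2 s3-p->s3 s3-q->s3

Count `p`s, saturating at 3: states s0 through s2 mean 0 through 2 `p`s seen; s3 means more than 2. Each `p` increments (capped at s3); other symbols loop. Accept from {s2}.
4 states suffice.
        p   q  
>  s0   s1  s0 
   s1   s2  s1 
 * s2   s3  s2 
   s3   s3  s3 
(> = start, * = accepting)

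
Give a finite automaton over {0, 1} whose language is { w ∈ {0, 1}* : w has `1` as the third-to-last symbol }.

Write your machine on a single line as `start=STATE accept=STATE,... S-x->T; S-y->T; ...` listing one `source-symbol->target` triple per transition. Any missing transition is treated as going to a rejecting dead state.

start=A; accept=L,M,N,O; A-0->B; A-1->C; B-0->D; B-1->E; C-0->F; C-1->G; D-0->H; D-1->I; E-0->J; E-1->K; F-0->L; F-1->M; G-0->N; G-1->O; H-0->H; H-1->I; I-0->J; I-1->K; J-0->L; J-1->M; K-0->N; K-1->O; L-0->H; L-1->I; M-0->J; M-1->K; N-0->L; N-1->M; O-0->N; O-1->O

A DFA must remember the last 3 symbols (since which symbol is third-to-last isn't known until the input ends). Use one state per possible window of the last ≤3 symbols; accept from those whose window starts with `1`.
15 states suffice.
       0  1 
>  A   B  C 
   B   D  E 
   C   F  G 
   D   H  I 
   E   J  K 
   F   L  M 
   G   N  O 
   H   H  I 
   I   J  K 
   J   L  M 
   K   N  O 
 * L   H  I 
 * M   J  K 
 * N   L  M 
 * O   N  O 
(> = start, * = accepting)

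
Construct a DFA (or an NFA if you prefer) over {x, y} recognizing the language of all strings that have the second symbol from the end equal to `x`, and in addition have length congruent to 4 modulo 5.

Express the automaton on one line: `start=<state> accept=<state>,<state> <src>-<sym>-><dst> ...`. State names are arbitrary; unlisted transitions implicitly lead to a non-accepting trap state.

start=S0 accept=S11,S12 S0-x->S1 S0-y->S2 S1-x->S3 S1-y->S4 S2-x->S5 S2-y->S6 S3-x->S7 S3-y->S8 S4-x->S9 S4-y->S10 S5-x->S7 S5-y->S8 S6-x->S9 S6-y->S10 S7-x->S11 S7-y->S12 S8-x->S13 S8-y->S14 S9-x->S11 S9-y->S12 S10-x->S13 S10-y->S14 S11-x->S15 S11-y->S16 S12-x->S17 S12-y->S18 S13-x->S15 S13-y->S16 S14-x->S17 S14-y->S18 S15-x->S19 S15-y->S20 S16-x->S21 S16-y->S22 S17-x->S19 S17-y->S20 S18-x->S21 S18-y->S22 S19-x->S3 S19-y->S4 S20-x->S5 S20-y->S6 S21-x->S3 S21-y->S4 S22-x->S5 S22-y->S6

Build one automaton per condition and run them in lockstep. One (7 states) tracks the last 2 symbols read; the other (5 states) tracks the input length modulo 5. Each combined state is a pair, one component from each; accept when both components accept.
A 23-state machine:
          x    y  
>  S0     S1   S2 
   S1     S3   S4 
   S2     S5   S6 
   S3     S7   S8 
   S4     S9  S10 
   S5     S7   S8 
   S6     S9  S10 
   S7    S11  S12 
   S8    S13  S14 
   S9    S11  S12 
   S10   S13  S14 
 * S11   S15  S16 
 * S12   S17  S18 
   S13   S15  S16 
   S14   S17  S18 
   S15   S19  S20 
   S16   S21  S22 
   S17   S19  S20 
   S18   S21  S22 
   S19    S3   S4 
   S20    S5   S6 
   S21    S3   S4 
   S22    S5   S6 
(> = start, * = accepting)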